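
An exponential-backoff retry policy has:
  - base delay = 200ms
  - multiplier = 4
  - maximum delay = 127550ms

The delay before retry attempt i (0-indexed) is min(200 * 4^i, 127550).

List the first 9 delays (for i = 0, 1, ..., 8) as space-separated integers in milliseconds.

Computing each delay:
  i=0: min(200*4^0, 127550) = 200
  i=1: min(200*4^1, 127550) = 800
  i=2: min(200*4^2, 127550) = 3200
  i=3: min(200*4^3, 127550) = 12800
  i=4: min(200*4^4, 127550) = 51200
  i=5: min(200*4^5, 127550) = 127550
  i=6: min(200*4^6, 127550) = 127550
  i=7: min(200*4^7, 127550) = 127550
  i=8: min(200*4^8, 127550) = 127550

Answer: 200 800 3200 12800 51200 127550 127550 127550 127550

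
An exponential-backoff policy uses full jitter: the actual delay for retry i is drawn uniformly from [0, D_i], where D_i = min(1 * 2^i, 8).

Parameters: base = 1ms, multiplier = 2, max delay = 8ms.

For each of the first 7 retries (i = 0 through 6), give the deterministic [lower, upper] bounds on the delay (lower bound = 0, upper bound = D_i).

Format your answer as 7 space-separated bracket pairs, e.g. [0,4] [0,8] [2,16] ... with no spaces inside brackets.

Answer: [0,1] [0,2] [0,4] [0,8] [0,8] [0,8] [0,8]

Derivation:
Computing bounds per retry:
  i=0: D_i=min(1*2^0,8)=1, bounds=[0,1]
  i=1: D_i=min(1*2^1,8)=2, bounds=[0,2]
  i=2: D_i=min(1*2^2,8)=4, bounds=[0,4]
  i=3: D_i=min(1*2^3,8)=8, bounds=[0,8]
  i=4: D_i=min(1*2^4,8)=8, bounds=[0,8]
  i=5: D_i=min(1*2^5,8)=8, bounds=[0,8]
  i=6: D_i=min(1*2^6,8)=8, bounds=[0,8]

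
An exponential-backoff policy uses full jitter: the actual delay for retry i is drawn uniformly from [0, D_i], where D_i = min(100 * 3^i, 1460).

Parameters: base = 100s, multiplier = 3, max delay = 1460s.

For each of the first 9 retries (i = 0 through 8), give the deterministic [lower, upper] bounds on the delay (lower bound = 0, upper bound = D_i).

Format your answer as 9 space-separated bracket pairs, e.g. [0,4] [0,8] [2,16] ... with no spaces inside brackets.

Computing bounds per retry:
  i=0: D_i=min(100*3^0,1460)=100, bounds=[0,100]
  i=1: D_i=min(100*3^1,1460)=300, bounds=[0,300]
  i=2: D_i=min(100*3^2,1460)=900, bounds=[0,900]
  i=3: D_i=min(100*3^3,1460)=1460, bounds=[0,1460]
  i=4: D_i=min(100*3^4,1460)=1460, bounds=[0,1460]
  i=5: D_i=min(100*3^5,1460)=1460, bounds=[0,1460]
  i=6: D_i=min(100*3^6,1460)=1460, bounds=[0,1460]
  i=7: D_i=min(100*3^7,1460)=1460, bounds=[0,1460]
  i=8: D_i=min(100*3^8,1460)=1460, bounds=[0,1460]

Answer: [0,100] [0,300] [0,900] [0,1460] [0,1460] [0,1460] [0,1460] [0,1460] [0,1460]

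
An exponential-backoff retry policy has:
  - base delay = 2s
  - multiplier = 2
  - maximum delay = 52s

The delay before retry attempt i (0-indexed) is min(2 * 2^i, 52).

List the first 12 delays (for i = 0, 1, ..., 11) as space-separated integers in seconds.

Answer: 2 4 8 16 32 52 52 52 52 52 52 52

Derivation:
Computing each delay:
  i=0: min(2*2^0, 52) = 2
  i=1: min(2*2^1, 52) = 4
  i=2: min(2*2^2, 52) = 8
  i=3: min(2*2^3, 52) = 16
  i=4: min(2*2^4, 52) = 32
  i=5: min(2*2^5, 52) = 52
  i=6: min(2*2^6, 52) = 52
  i=7: min(2*2^7, 52) = 52
  i=8: min(2*2^8, 52) = 52
  i=9: min(2*2^9, 52) = 52
  i=10: min(2*2^10, 52) = 52
  i=11: min(2*2^11, 52) = 52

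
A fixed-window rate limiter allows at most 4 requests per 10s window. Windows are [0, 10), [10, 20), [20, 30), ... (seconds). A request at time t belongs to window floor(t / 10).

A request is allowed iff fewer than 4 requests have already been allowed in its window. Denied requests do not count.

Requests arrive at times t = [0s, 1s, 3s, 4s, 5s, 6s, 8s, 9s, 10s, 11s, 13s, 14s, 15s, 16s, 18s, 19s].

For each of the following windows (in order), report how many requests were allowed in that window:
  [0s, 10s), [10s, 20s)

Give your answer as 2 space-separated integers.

Answer: 4 4

Derivation:
Processing requests:
  req#1 t=0s (window 0): ALLOW
  req#2 t=1s (window 0): ALLOW
  req#3 t=3s (window 0): ALLOW
  req#4 t=4s (window 0): ALLOW
  req#5 t=5s (window 0): DENY
  req#6 t=6s (window 0): DENY
  req#7 t=8s (window 0): DENY
  req#8 t=9s (window 0): DENY
  req#9 t=10s (window 1): ALLOW
  req#10 t=11s (window 1): ALLOW
  req#11 t=13s (window 1): ALLOW
  req#12 t=14s (window 1): ALLOW
  req#13 t=15s (window 1): DENY
  req#14 t=16s (window 1): DENY
  req#15 t=18s (window 1): DENY
  req#16 t=19s (window 1): DENY

Allowed counts by window: 4 4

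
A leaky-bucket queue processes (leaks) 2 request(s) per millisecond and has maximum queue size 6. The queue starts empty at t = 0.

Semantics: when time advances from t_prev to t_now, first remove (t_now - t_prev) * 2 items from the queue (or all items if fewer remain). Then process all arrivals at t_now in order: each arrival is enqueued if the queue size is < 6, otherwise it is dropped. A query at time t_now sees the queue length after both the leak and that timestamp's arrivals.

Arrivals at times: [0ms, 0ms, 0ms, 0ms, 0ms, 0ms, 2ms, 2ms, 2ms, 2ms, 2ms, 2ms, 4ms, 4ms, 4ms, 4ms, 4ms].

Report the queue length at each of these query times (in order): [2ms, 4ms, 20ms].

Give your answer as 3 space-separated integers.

Queue lengths at query times:
  query t=2ms: backlog = 6
  query t=4ms: backlog = 6
  query t=20ms: backlog = 0

Answer: 6 6 0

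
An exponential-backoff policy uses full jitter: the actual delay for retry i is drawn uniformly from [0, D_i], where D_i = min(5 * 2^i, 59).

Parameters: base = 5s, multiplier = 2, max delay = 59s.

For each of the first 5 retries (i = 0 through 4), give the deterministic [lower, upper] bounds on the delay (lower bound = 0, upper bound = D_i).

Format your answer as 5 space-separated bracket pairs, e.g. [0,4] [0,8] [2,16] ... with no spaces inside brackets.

Answer: [0,5] [0,10] [0,20] [0,40] [0,59]

Derivation:
Computing bounds per retry:
  i=0: D_i=min(5*2^0,59)=5, bounds=[0,5]
  i=1: D_i=min(5*2^1,59)=10, bounds=[0,10]
  i=2: D_i=min(5*2^2,59)=20, bounds=[0,20]
  i=3: D_i=min(5*2^3,59)=40, bounds=[0,40]
  i=4: D_i=min(5*2^4,59)=59, bounds=[0,59]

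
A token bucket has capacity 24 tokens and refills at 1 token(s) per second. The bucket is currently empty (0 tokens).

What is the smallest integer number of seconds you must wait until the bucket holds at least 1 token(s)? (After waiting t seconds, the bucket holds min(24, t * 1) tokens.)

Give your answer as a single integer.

Answer: 1

Derivation:
Need t * 1 >= 1, so t >= 1/1.
Smallest integer t = ceil(1/1) = 1.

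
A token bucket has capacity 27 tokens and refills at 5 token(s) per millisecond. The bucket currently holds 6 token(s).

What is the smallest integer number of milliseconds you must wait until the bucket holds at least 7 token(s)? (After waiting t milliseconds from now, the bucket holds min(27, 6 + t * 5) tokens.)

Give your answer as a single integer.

Need 6 + t * 5 >= 7, so t >= 1/5.
Smallest integer t = ceil(1/5) = 1.

Answer: 1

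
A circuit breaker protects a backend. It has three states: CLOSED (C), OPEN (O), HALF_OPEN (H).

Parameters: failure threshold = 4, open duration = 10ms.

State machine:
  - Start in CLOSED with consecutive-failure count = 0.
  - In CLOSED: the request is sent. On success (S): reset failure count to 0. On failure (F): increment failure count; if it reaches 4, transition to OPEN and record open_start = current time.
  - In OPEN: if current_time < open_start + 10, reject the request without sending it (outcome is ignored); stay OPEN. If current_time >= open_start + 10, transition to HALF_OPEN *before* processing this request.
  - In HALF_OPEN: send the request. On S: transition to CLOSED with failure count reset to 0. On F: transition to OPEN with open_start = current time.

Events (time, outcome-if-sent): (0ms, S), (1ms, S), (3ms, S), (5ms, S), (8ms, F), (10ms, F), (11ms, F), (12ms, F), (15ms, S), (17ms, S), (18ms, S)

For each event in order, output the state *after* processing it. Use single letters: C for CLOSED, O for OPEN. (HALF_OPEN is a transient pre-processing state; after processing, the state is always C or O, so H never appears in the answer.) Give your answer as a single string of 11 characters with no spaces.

Answer: CCCCCCCOOOO

Derivation:
State after each event:
  event#1 t=0ms outcome=S: state=CLOSED
  event#2 t=1ms outcome=S: state=CLOSED
  event#3 t=3ms outcome=S: state=CLOSED
  event#4 t=5ms outcome=S: state=CLOSED
  event#5 t=8ms outcome=F: state=CLOSED
  event#6 t=10ms outcome=F: state=CLOSED
  event#7 t=11ms outcome=F: state=CLOSED
  event#8 t=12ms outcome=F: state=OPEN
  event#9 t=15ms outcome=S: state=OPEN
  event#10 t=17ms outcome=S: state=OPEN
  event#11 t=18ms outcome=S: state=OPEN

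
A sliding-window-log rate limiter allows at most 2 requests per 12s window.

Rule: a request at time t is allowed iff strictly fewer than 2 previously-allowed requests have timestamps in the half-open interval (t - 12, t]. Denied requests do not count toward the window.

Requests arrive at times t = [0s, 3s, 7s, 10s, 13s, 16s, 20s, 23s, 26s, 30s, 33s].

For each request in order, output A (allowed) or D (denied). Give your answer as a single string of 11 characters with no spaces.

Answer: AADDAADDAAD

Derivation:
Tracking allowed requests in the window:
  req#1 t=0s: ALLOW
  req#2 t=3s: ALLOW
  req#3 t=7s: DENY
  req#4 t=10s: DENY
  req#5 t=13s: ALLOW
  req#6 t=16s: ALLOW
  req#7 t=20s: DENY
  req#8 t=23s: DENY
  req#9 t=26s: ALLOW
  req#10 t=30s: ALLOW
  req#11 t=33s: DENY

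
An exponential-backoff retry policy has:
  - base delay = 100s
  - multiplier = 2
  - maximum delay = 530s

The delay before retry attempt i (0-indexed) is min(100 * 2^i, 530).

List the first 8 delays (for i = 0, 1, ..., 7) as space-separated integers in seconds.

Computing each delay:
  i=0: min(100*2^0, 530) = 100
  i=1: min(100*2^1, 530) = 200
  i=2: min(100*2^2, 530) = 400
  i=3: min(100*2^3, 530) = 530
  i=4: min(100*2^4, 530) = 530
  i=5: min(100*2^5, 530) = 530
  i=6: min(100*2^6, 530) = 530
  i=7: min(100*2^7, 530) = 530

Answer: 100 200 400 530 530 530 530 530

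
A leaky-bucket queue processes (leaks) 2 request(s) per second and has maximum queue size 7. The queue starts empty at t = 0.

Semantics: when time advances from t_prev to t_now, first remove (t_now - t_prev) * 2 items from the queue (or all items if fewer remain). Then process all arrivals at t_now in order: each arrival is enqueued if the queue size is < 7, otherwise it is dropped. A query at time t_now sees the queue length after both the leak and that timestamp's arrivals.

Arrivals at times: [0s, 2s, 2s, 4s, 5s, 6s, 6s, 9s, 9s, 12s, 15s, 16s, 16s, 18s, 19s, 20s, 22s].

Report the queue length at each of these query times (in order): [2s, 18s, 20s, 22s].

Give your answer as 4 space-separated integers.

Queue lengths at query times:
  query t=2s: backlog = 2
  query t=18s: backlog = 1
  query t=20s: backlog = 1
  query t=22s: backlog = 1

Answer: 2 1 1 1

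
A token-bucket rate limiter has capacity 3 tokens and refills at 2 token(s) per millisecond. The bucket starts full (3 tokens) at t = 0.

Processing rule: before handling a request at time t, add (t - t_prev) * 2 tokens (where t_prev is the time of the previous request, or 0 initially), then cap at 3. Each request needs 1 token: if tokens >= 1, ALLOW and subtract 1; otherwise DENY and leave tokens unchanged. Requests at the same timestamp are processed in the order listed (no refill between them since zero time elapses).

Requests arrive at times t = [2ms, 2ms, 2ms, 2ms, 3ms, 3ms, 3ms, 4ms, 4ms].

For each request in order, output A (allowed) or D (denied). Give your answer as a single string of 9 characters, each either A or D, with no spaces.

Simulating step by step:
  req#1 t=2ms: ALLOW
  req#2 t=2ms: ALLOW
  req#3 t=2ms: ALLOW
  req#4 t=2ms: DENY
  req#5 t=3ms: ALLOW
  req#6 t=3ms: ALLOW
  req#7 t=3ms: DENY
  req#8 t=4ms: ALLOW
  req#9 t=4ms: ALLOW

Answer: AAADAADAA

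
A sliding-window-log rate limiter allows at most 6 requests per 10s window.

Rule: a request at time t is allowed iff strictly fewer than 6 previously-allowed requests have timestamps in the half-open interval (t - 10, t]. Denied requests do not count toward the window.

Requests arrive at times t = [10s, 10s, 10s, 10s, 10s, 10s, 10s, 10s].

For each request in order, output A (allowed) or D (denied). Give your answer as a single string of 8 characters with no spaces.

Tracking allowed requests in the window:
  req#1 t=10s: ALLOW
  req#2 t=10s: ALLOW
  req#3 t=10s: ALLOW
  req#4 t=10s: ALLOW
  req#5 t=10s: ALLOW
  req#6 t=10s: ALLOW
  req#7 t=10s: DENY
  req#8 t=10s: DENY

Answer: AAAAAADD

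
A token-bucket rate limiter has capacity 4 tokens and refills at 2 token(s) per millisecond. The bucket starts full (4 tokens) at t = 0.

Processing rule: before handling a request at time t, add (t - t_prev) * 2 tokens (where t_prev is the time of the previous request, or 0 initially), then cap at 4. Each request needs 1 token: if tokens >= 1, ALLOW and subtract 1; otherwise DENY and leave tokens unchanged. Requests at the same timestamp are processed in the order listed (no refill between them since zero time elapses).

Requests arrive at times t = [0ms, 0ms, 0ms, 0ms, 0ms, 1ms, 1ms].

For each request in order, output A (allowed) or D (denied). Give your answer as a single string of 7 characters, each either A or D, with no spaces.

Simulating step by step:
  req#1 t=0ms: ALLOW
  req#2 t=0ms: ALLOW
  req#3 t=0ms: ALLOW
  req#4 t=0ms: ALLOW
  req#5 t=0ms: DENY
  req#6 t=1ms: ALLOW
  req#7 t=1ms: ALLOW

Answer: AAAADAA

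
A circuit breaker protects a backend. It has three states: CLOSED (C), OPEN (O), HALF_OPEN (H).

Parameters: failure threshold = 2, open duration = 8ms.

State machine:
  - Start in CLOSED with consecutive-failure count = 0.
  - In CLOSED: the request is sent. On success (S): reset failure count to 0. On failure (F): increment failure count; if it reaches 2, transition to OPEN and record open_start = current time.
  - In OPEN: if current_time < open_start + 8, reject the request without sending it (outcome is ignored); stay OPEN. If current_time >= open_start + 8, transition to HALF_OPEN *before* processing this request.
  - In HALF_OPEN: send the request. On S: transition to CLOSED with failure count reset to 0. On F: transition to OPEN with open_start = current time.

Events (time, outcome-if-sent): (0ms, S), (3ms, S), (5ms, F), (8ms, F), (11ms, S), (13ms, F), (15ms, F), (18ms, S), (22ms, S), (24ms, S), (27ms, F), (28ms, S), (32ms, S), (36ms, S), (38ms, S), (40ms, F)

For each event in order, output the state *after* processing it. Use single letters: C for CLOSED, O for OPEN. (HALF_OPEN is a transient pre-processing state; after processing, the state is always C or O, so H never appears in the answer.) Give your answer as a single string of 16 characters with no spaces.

Answer: CCCOOOOCCCCCCCCC

Derivation:
State after each event:
  event#1 t=0ms outcome=S: state=CLOSED
  event#2 t=3ms outcome=S: state=CLOSED
  event#3 t=5ms outcome=F: state=CLOSED
  event#4 t=8ms outcome=F: state=OPEN
  event#5 t=11ms outcome=S: state=OPEN
  event#6 t=13ms outcome=F: state=OPEN
  event#7 t=15ms outcome=F: state=OPEN
  event#8 t=18ms outcome=S: state=CLOSED
  event#9 t=22ms outcome=S: state=CLOSED
  event#10 t=24ms outcome=S: state=CLOSED
  event#11 t=27ms outcome=F: state=CLOSED
  event#12 t=28ms outcome=S: state=CLOSED
  event#13 t=32ms outcome=S: state=CLOSED
  event#14 t=36ms outcome=S: state=CLOSED
  event#15 t=38ms outcome=S: state=CLOSED
  event#16 t=40ms outcome=F: state=CLOSED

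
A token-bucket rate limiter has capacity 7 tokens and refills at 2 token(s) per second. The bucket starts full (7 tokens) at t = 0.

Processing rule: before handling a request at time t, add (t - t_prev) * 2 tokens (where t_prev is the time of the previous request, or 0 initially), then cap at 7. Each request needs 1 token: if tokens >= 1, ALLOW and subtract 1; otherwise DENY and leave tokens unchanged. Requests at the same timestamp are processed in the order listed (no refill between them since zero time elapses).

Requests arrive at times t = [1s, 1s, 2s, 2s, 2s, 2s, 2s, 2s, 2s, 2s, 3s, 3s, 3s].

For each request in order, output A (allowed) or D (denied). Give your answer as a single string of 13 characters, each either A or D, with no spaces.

Answer: AAAAAAAAADAAD

Derivation:
Simulating step by step:
  req#1 t=1s: ALLOW
  req#2 t=1s: ALLOW
  req#3 t=2s: ALLOW
  req#4 t=2s: ALLOW
  req#5 t=2s: ALLOW
  req#6 t=2s: ALLOW
  req#7 t=2s: ALLOW
  req#8 t=2s: ALLOW
  req#9 t=2s: ALLOW
  req#10 t=2s: DENY
  req#11 t=3s: ALLOW
  req#12 t=3s: ALLOW
  req#13 t=3s: DENY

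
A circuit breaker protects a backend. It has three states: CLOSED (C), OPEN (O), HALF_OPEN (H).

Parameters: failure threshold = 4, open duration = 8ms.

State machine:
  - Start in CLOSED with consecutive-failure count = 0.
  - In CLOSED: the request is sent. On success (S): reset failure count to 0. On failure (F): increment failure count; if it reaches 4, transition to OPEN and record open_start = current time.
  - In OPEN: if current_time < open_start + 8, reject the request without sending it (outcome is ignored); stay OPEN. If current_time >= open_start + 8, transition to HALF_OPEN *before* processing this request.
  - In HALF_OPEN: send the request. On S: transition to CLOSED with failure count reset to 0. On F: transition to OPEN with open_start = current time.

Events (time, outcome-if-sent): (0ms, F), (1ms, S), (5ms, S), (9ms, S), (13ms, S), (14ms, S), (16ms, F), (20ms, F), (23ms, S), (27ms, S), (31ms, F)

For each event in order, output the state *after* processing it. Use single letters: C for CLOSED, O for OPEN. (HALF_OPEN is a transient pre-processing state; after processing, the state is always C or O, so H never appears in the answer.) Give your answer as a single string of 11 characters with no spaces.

State after each event:
  event#1 t=0ms outcome=F: state=CLOSED
  event#2 t=1ms outcome=S: state=CLOSED
  event#3 t=5ms outcome=S: state=CLOSED
  event#4 t=9ms outcome=S: state=CLOSED
  event#5 t=13ms outcome=S: state=CLOSED
  event#6 t=14ms outcome=S: state=CLOSED
  event#7 t=16ms outcome=F: state=CLOSED
  event#8 t=20ms outcome=F: state=CLOSED
  event#9 t=23ms outcome=S: state=CLOSED
  event#10 t=27ms outcome=S: state=CLOSED
  event#11 t=31ms outcome=F: state=CLOSED

Answer: CCCCCCCCCCC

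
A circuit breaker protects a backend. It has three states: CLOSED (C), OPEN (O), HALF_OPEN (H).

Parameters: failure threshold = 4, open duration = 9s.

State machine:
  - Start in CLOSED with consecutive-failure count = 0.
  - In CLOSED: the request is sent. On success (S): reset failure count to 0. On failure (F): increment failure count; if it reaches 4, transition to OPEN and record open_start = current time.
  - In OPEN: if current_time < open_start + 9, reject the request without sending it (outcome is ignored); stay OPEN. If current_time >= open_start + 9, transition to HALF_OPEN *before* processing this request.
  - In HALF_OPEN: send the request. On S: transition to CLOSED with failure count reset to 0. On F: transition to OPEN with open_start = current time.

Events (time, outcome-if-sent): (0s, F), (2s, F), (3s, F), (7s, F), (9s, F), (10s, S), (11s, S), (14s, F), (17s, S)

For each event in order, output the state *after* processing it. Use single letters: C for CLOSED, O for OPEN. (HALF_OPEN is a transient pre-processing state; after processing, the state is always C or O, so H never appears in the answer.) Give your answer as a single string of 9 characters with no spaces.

State after each event:
  event#1 t=0s outcome=F: state=CLOSED
  event#2 t=2s outcome=F: state=CLOSED
  event#3 t=3s outcome=F: state=CLOSED
  event#4 t=7s outcome=F: state=OPEN
  event#5 t=9s outcome=F: state=OPEN
  event#6 t=10s outcome=S: state=OPEN
  event#7 t=11s outcome=S: state=OPEN
  event#8 t=14s outcome=F: state=OPEN
  event#9 t=17s outcome=S: state=CLOSED

Answer: CCCOOOOOC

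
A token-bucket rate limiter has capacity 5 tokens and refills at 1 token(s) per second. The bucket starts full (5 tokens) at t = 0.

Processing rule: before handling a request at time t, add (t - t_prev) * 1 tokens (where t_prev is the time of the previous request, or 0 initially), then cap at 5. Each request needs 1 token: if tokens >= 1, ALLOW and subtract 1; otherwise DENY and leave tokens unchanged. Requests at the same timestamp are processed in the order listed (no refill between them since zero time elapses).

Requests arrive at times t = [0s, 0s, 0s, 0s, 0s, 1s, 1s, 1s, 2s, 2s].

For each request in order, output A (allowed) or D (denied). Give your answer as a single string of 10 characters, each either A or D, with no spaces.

Answer: AAAAAADDAD

Derivation:
Simulating step by step:
  req#1 t=0s: ALLOW
  req#2 t=0s: ALLOW
  req#3 t=0s: ALLOW
  req#4 t=0s: ALLOW
  req#5 t=0s: ALLOW
  req#6 t=1s: ALLOW
  req#7 t=1s: DENY
  req#8 t=1s: DENY
  req#9 t=2s: ALLOW
  req#10 t=2s: DENY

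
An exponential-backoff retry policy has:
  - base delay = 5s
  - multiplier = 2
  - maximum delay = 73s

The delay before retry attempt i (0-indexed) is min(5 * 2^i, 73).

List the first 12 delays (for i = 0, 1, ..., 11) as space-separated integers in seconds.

Answer: 5 10 20 40 73 73 73 73 73 73 73 73

Derivation:
Computing each delay:
  i=0: min(5*2^0, 73) = 5
  i=1: min(5*2^1, 73) = 10
  i=2: min(5*2^2, 73) = 20
  i=3: min(5*2^3, 73) = 40
  i=4: min(5*2^4, 73) = 73
  i=5: min(5*2^5, 73) = 73
  i=6: min(5*2^6, 73) = 73
  i=7: min(5*2^7, 73) = 73
  i=8: min(5*2^8, 73) = 73
  i=9: min(5*2^9, 73) = 73
  i=10: min(5*2^10, 73) = 73
  i=11: min(5*2^11, 73) = 73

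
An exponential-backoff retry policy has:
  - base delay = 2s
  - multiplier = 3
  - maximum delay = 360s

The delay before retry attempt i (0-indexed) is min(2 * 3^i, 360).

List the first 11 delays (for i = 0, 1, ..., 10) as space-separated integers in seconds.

Answer: 2 6 18 54 162 360 360 360 360 360 360

Derivation:
Computing each delay:
  i=0: min(2*3^0, 360) = 2
  i=1: min(2*3^1, 360) = 6
  i=2: min(2*3^2, 360) = 18
  i=3: min(2*3^3, 360) = 54
  i=4: min(2*3^4, 360) = 162
  i=5: min(2*3^5, 360) = 360
  i=6: min(2*3^6, 360) = 360
  i=7: min(2*3^7, 360) = 360
  i=8: min(2*3^8, 360) = 360
  i=9: min(2*3^9, 360) = 360
  i=10: min(2*3^10, 360) = 360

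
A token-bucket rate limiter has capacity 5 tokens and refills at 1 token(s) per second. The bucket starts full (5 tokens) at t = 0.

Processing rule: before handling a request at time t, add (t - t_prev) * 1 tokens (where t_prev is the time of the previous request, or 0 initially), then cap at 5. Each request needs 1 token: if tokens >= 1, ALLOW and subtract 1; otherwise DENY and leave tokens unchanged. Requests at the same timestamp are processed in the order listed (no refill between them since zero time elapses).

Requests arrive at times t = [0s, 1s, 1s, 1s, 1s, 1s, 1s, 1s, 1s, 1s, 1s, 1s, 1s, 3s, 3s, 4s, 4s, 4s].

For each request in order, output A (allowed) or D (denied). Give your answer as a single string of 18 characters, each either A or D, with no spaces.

Answer: AAAAAADDDDDDDAAADD

Derivation:
Simulating step by step:
  req#1 t=0s: ALLOW
  req#2 t=1s: ALLOW
  req#3 t=1s: ALLOW
  req#4 t=1s: ALLOW
  req#5 t=1s: ALLOW
  req#6 t=1s: ALLOW
  req#7 t=1s: DENY
  req#8 t=1s: DENY
  req#9 t=1s: DENY
  req#10 t=1s: DENY
  req#11 t=1s: DENY
  req#12 t=1s: DENY
  req#13 t=1s: DENY
  req#14 t=3s: ALLOW
  req#15 t=3s: ALLOW
  req#16 t=4s: ALLOW
  req#17 t=4s: DENY
  req#18 t=4s: DENY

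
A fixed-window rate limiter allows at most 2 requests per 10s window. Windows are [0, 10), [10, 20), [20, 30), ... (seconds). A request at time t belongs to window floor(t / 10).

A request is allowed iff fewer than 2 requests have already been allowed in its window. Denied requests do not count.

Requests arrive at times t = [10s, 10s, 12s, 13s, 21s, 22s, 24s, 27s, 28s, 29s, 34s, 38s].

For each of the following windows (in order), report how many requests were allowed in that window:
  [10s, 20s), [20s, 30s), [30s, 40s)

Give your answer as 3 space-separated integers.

Answer: 2 2 2

Derivation:
Processing requests:
  req#1 t=10s (window 1): ALLOW
  req#2 t=10s (window 1): ALLOW
  req#3 t=12s (window 1): DENY
  req#4 t=13s (window 1): DENY
  req#5 t=21s (window 2): ALLOW
  req#6 t=22s (window 2): ALLOW
  req#7 t=24s (window 2): DENY
  req#8 t=27s (window 2): DENY
  req#9 t=28s (window 2): DENY
  req#10 t=29s (window 2): DENY
  req#11 t=34s (window 3): ALLOW
  req#12 t=38s (window 3): ALLOW

Allowed counts by window: 2 2 2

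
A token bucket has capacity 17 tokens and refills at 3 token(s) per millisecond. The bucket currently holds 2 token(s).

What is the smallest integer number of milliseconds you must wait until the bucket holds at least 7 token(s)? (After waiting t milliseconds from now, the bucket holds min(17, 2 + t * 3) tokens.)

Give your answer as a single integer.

Answer: 2

Derivation:
Need 2 + t * 3 >= 7, so t >= 5/3.
Smallest integer t = ceil(5/3) = 2.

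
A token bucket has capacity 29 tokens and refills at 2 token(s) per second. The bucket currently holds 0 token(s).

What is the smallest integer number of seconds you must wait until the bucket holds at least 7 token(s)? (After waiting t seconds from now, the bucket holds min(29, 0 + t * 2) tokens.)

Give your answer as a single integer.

Answer: 4

Derivation:
Need 0 + t * 2 >= 7, so t >= 7/2.
Smallest integer t = ceil(7/2) = 4.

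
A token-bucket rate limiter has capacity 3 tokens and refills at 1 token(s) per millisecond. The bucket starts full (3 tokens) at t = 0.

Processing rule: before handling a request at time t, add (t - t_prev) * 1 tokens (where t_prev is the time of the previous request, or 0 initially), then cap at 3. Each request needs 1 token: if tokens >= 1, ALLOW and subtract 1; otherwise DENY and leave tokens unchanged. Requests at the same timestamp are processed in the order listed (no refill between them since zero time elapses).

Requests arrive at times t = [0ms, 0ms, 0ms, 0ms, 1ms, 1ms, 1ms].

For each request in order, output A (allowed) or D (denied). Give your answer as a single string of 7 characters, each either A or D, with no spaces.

Simulating step by step:
  req#1 t=0ms: ALLOW
  req#2 t=0ms: ALLOW
  req#3 t=0ms: ALLOW
  req#4 t=0ms: DENY
  req#5 t=1ms: ALLOW
  req#6 t=1ms: DENY
  req#7 t=1ms: DENY

Answer: AAADADD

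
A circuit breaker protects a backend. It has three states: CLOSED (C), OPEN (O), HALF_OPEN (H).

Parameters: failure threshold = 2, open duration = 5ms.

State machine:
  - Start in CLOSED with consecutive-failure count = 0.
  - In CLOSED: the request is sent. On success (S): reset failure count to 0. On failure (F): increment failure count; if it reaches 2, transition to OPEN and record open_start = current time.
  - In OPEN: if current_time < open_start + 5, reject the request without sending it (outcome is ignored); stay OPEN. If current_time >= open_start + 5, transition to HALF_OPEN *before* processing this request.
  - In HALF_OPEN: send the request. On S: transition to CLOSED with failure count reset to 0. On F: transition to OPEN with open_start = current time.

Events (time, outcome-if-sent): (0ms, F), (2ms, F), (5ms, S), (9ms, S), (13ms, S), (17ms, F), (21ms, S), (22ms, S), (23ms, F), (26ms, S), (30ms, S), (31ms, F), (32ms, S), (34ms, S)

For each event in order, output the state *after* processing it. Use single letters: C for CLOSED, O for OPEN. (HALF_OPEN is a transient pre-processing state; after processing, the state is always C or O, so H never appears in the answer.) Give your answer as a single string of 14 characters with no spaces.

State after each event:
  event#1 t=0ms outcome=F: state=CLOSED
  event#2 t=2ms outcome=F: state=OPEN
  event#3 t=5ms outcome=S: state=OPEN
  event#4 t=9ms outcome=S: state=CLOSED
  event#5 t=13ms outcome=S: state=CLOSED
  event#6 t=17ms outcome=F: state=CLOSED
  event#7 t=21ms outcome=S: state=CLOSED
  event#8 t=22ms outcome=S: state=CLOSED
  event#9 t=23ms outcome=F: state=CLOSED
  event#10 t=26ms outcome=S: state=CLOSED
  event#11 t=30ms outcome=S: state=CLOSED
  event#12 t=31ms outcome=F: state=CLOSED
  event#13 t=32ms outcome=S: state=CLOSED
  event#14 t=34ms outcome=S: state=CLOSED

Answer: COOCCCCCCCCCCC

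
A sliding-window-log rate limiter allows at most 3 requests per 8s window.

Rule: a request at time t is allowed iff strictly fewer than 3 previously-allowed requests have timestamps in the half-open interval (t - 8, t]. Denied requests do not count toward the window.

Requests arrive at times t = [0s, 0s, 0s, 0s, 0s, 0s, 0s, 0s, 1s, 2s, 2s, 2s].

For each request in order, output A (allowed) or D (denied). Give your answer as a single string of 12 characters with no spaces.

Tracking allowed requests in the window:
  req#1 t=0s: ALLOW
  req#2 t=0s: ALLOW
  req#3 t=0s: ALLOW
  req#4 t=0s: DENY
  req#5 t=0s: DENY
  req#6 t=0s: DENY
  req#7 t=0s: DENY
  req#8 t=0s: DENY
  req#9 t=1s: DENY
  req#10 t=2s: DENY
  req#11 t=2s: DENY
  req#12 t=2s: DENY

Answer: AAADDDDDDDDD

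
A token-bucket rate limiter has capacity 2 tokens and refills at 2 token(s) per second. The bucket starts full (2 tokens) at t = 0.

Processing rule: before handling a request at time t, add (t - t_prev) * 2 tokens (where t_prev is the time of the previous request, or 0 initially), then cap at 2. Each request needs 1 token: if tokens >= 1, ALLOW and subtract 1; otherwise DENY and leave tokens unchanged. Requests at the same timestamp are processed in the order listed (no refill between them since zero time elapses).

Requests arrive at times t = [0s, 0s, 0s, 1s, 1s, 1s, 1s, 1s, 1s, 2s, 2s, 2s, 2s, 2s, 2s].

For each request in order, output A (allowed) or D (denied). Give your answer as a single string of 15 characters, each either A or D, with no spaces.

Simulating step by step:
  req#1 t=0s: ALLOW
  req#2 t=0s: ALLOW
  req#3 t=0s: DENY
  req#4 t=1s: ALLOW
  req#5 t=1s: ALLOW
  req#6 t=1s: DENY
  req#7 t=1s: DENY
  req#8 t=1s: DENY
  req#9 t=1s: DENY
  req#10 t=2s: ALLOW
  req#11 t=2s: ALLOW
  req#12 t=2s: DENY
  req#13 t=2s: DENY
  req#14 t=2s: DENY
  req#15 t=2s: DENY

Answer: AADAADDDDAADDDD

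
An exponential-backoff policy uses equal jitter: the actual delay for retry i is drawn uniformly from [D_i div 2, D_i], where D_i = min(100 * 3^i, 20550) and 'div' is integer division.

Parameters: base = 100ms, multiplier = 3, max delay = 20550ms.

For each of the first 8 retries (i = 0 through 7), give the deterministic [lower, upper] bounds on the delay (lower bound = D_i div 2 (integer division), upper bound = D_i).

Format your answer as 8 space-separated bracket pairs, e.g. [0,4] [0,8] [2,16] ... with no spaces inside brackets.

Computing bounds per retry:
  i=0: D_i=min(100*3^0,20550)=100, bounds=[50,100]
  i=1: D_i=min(100*3^1,20550)=300, bounds=[150,300]
  i=2: D_i=min(100*3^2,20550)=900, bounds=[450,900]
  i=3: D_i=min(100*3^3,20550)=2700, bounds=[1350,2700]
  i=4: D_i=min(100*3^4,20550)=8100, bounds=[4050,8100]
  i=5: D_i=min(100*3^5,20550)=20550, bounds=[10275,20550]
  i=6: D_i=min(100*3^6,20550)=20550, bounds=[10275,20550]
  i=7: D_i=min(100*3^7,20550)=20550, bounds=[10275,20550]

Answer: [50,100] [150,300] [450,900] [1350,2700] [4050,8100] [10275,20550] [10275,20550] [10275,20550]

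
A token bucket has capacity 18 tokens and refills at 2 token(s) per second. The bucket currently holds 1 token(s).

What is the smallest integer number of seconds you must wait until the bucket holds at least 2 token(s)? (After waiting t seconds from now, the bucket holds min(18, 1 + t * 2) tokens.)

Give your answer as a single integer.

Answer: 1

Derivation:
Need 1 + t * 2 >= 2, so t >= 1/2.
Smallest integer t = ceil(1/2) = 1.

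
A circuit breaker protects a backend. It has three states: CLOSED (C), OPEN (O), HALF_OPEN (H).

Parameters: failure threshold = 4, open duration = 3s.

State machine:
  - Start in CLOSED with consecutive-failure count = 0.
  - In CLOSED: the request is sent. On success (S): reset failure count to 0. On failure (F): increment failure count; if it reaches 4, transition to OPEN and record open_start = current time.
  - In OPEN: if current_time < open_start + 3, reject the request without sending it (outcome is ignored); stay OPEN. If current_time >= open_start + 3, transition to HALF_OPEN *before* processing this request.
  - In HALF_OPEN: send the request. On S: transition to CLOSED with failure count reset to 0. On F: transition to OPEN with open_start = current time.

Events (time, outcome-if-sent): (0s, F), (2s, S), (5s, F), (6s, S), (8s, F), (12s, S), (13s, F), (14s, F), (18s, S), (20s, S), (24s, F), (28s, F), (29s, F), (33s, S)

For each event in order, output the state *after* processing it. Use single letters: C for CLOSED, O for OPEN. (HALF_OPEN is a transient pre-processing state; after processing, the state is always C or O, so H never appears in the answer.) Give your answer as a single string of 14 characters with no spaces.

Answer: CCCCCCCCCCCCCC

Derivation:
State after each event:
  event#1 t=0s outcome=F: state=CLOSED
  event#2 t=2s outcome=S: state=CLOSED
  event#3 t=5s outcome=F: state=CLOSED
  event#4 t=6s outcome=S: state=CLOSED
  event#5 t=8s outcome=F: state=CLOSED
  event#6 t=12s outcome=S: state=CLOSED
  event#7 t=13s outcome=F: state=CLOSED
  event#8 t=14s outcome=F: state=CLOSED
  event#9 t=18s outcome=S: state=CLOSED
  event#10 t=20s outcome=S: state=CLOSED
  event#11 t=24s outcome=F: state=CLOSED
  event#12 t=28s outcome=F: state=CLOSED
  event#13 t=29s outcome=F: state=CLOSED
  event#14 t=33s outcome=S: state=CLOSED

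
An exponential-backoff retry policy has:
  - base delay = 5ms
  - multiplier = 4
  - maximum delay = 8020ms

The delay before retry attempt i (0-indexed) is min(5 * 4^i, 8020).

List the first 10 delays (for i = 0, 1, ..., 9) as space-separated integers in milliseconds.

Answer: 5 20 80 320 1280 5120 8020 8020 8020 8020

Derivation:
Computing each delay:
  i=0: min(5*4^0, 8020) = 5
  i=1: min(5*4^1, 8020) = 20
  i=2: min(5*4^2, 8020) = 80
  i=3: min(5*4^3, 8020) = 320
  i=4: min(5*4^4, 8020) = 1280
  i=5: min(5*4^5, 8020) = 5120
  i=6: min(5*4^6, 8020) = 8020
  i=7: min(5*4^7, 8020) = 8020
  i=8: min(5*4^8, 8020) = 8020
  i=9: min(5*4^9, 8020) = 8020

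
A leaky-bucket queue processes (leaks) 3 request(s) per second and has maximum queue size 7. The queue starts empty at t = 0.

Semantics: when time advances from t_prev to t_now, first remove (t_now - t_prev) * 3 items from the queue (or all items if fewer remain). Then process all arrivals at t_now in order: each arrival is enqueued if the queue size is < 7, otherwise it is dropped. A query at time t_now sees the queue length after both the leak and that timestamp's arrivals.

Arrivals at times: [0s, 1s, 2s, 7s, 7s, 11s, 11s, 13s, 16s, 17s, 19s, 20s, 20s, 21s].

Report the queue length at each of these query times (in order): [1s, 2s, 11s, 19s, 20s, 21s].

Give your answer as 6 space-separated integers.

Queue lengths at query times:
  query t=1s: backlog = 1
  query t=2s: backlog = 1
  query t=11s: backlog = 2
  query t=19s: backlog = 1
  query t=20s: backlog = 2
  query t=21s: backlog = 1

Answer: 1 1 2 1 2 1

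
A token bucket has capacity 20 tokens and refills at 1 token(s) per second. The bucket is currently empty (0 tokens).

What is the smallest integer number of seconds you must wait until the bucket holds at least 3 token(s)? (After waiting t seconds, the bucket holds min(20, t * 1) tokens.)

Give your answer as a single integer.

Need t * 1 >= 3, so t >= 3/1.
Smallest integer t = ceil(3/1) = 3.

Answer: 3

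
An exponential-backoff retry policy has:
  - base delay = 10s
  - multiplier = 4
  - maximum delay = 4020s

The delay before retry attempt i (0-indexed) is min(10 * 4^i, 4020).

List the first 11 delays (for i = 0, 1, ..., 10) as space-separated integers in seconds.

Answer: 10 40 160 640 2560 4020 4020 4020 4020 4020 4020

Derivation:
Computing each delay:
  i=0: min(10*4^0, 4020) = 10
  i=1: min(10*4^1, 4020) = 40
  i=2: min(10*4^2, 4020) = 160
  i=3: min(10*4^3, 4020) = 640
  i=4: min(10*4^4, 4020) = 2560
  i=5: min(10*4^5, 4020) = 4020
  i=6: min(10*4^6, 4020) = 4020
  i=7: min(10*4^7, 4020) = 4020
  i=8: min(10*4^8, 4020) = 4020
  i=9: min(10*4^9, 4020) = 4020
  i=10: min(10*4^10, 4020) = 4020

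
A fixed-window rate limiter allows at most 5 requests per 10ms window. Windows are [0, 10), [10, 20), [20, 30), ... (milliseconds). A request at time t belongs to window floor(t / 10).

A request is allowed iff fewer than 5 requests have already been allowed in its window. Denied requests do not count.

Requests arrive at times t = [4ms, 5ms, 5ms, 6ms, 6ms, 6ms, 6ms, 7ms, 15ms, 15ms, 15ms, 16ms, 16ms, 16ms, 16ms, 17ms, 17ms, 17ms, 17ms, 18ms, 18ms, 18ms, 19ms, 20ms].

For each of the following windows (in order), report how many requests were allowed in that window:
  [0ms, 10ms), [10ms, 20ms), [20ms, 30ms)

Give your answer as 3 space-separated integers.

Processing requests:
  req#1 t=4ms (window 0): ALLOW
  req#2 t=5ms (window 0): ALLOW
  req#3 t=5ms (window 0): ALLOW
  req#4 t=6ms (window 0): ALLOW
  req#5 t=6ms (window 0): ALLOW
  req#6 t=6ms (window 0): DENY
  req#7 t=6ms (window 0): DENY
  req#8 t=7ms (window 0): DENY
  req#9 t=15ms (window 1): ALLOW
  req#10 t=15ms (window 1): ALLOW
  req#11 t=15ms (window 1): ALLOW
  req#12 t=16ms (window 1): ALLOW
  req#13 t=16ms (window 1): ALLOW
  req#14 t=16ms (window 1): DENY
  req#15 t=16ms (window 1): DENY
  req#16 t=17ms (window 1): DENY
  req#17 t=17ms (window 1): DENY
  req#18 t=17ms (window 1): DENY
  req#19 t=17ms (window 1): DENY
  req#20 t=18ms (window 1): DENY
  req#21 t=18ms (window 1): DENY
  req#22 t=18ms (window 1): DENY
  req#23 t=19ms (window 1): DENY
  req#24 t=20ms (window 2): ALLOW

Allowed counts by window: 5 5 1

Answer: 5 5 1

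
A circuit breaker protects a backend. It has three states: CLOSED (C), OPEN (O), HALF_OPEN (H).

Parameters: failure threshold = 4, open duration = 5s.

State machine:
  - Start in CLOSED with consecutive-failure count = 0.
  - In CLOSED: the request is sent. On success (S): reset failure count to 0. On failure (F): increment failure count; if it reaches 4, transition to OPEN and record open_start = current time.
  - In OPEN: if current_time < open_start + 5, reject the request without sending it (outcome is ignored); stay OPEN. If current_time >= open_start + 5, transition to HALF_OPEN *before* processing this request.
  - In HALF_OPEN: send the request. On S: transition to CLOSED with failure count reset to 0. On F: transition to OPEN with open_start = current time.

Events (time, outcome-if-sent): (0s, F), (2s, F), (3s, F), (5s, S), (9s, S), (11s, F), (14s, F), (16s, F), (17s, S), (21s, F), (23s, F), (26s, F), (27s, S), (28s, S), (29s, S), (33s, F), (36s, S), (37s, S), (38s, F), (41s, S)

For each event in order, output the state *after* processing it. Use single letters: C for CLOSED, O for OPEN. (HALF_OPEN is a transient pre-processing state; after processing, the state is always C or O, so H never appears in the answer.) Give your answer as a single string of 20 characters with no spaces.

Answer: CCCCCCCCCCCCCCCCCCCC

Derivation:
State after each event:
  event#1 t=0s outcome=F: state=CLOSED
  event#2 t=2s outcome=F: state=CLOSED
  event#3 t=3s outcome=F: state=CLOSED
  event#4 t=5s outcome=S: state=CLOSED
  event#5 t=9s outcome=S: state=CLOSED
  event#6 t=11s outcome=F: state=CLOSED
  event#7 t=14s outcome=F: state=CLOSED
  event#8 t=16s outcome=F: state=CLOSED
  event#9 t=17s outcome=S: state=CLOSED
  event#10 t=21s outcome=F: state=CLOSED
  event#11 t=23s outcome=F: state=CLOSED
  event#12 t=26s outcome=F: state=CLOSED
  event#13 t=27s outcome=S: state=CLOSED
  event#14 t=28s outcome=S: state=CLOSED
  event#15 t=29s outcome=S: state=CLOSED
  event#16 t=33s outcome=F: state=CLOSED
  event#17 t=36s outcome=S: state=CLOSED
  event#18 t=37s outcome=S: state=CLOSED
  event#19 t=38s outcome=F: state=CLOSED
  event#20 t=41s outcome=S: state=CLOSED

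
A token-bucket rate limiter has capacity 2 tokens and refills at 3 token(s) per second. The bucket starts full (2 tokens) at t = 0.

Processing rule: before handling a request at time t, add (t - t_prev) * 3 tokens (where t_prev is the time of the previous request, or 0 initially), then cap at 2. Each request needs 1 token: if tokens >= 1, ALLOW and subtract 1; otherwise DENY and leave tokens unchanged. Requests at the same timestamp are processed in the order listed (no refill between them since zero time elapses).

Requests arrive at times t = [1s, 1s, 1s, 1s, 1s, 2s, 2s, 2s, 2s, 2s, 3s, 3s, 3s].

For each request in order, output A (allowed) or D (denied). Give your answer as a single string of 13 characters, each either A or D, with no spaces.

Simulating step by step:
  req#1 t=1s: ALLOW
  req#2 t=1s: ALLOW
  req#3 t=1s: DENY
  req#4 t=1s: DENY
  req#5 t=1s: DENY
  req#6 t=2s: ALLOW
  req#7 t=2s: ALLOW
  req#8 t=2s: DENY
  req#9 t=2s: DENY
  req#10 t=2s: DENY
  req#11 t=3s: ALLOW
  req#12 t=3s: ALLOW
  req#13 t=3s: DENY

Answer: AADDDAADDDAAD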